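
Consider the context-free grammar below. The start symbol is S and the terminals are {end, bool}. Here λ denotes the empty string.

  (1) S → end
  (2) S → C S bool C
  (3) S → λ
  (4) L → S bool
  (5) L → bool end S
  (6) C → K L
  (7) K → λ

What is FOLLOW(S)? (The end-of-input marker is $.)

FIRST(K): from K→λ we get {λ}. So FIRST(K) = {λ}.
FIRST(S): from S→end we get {end}; from S→C S bool C we get {bool, end}; from S→λ we get {λ}. So FIRST(S) = {λ, bool, end}.
FIRST(L): from L→S bool we get {bool, end}; from L→bool end S we get {bool}. So FIRST(L) = {bool, end}.
FIRST(C): from C→K L we get {bool, end}. So FIRST(C) = {bool, end}.
FOLLOW(S) includes $ since S is the start symbol.
FOLLOW(K): in C→K L, K is followed by L with FIRST {bool, end}. Thus FOLLOW(K) = {bool, end}.
FOLLOW(S): in S→C S bool C, S is followed by bool C with FIRST {bool}; in L→S bool, S is followed by bool with FIRST {bool}; in L→bool end S, the suffix after S is empty, so FOLLOW(S) ⊇ FOLLOW(L) = {$, bool, end}. Thus FOLLOW(S) = {$, bool, end}.
FOLLOW(C): in S→C S bool C (occurrence 1), C is followed by S bool C with FIRST {bool, end}; in S→C S bool C (occurrence 2), the suffix after C is empty, so FOLLOW(C) ⊇ FOLLOW(S) = {$, bool, end}. Thus FOLLOW(C) = {$, bool, end}.
FOLLOW(L): in C→K L, the suffix after L is empty, so FOLLOW(L) ⊇ FOLLOW(C) = {$, bool, end}. Thus FOLLOW(L) = {$, bool, end}.

{$, bool, end}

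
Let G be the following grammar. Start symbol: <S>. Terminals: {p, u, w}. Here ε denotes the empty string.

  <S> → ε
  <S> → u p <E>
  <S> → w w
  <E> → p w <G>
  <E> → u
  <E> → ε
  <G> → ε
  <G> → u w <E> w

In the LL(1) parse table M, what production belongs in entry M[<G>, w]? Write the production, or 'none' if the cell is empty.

FIRST(<S>) = {ε, u, w}
FIRST(<E>) = {ε, p, u}
FIRST(<G>) = {ε, u}
FOLLOW(<S>) includes $ since <S> is the start symbol.
FOLLOW(<E>): in <S>→u p <E>, the suffix after <E> is empty, so FOLLOW(<E>) ⊇ FOLLOW(<S>) = {$}; in <G>→u w <E> w, <E> is followed by w with FIRST {w}. Thus FOLLOW(<E>) = {$, w}.
FOLLOW(<G>): in <E>→p w <G>, the suffix after <G> is empty, so FOLLOW(<G>) ⊇ FOLLOW(<E>) = {$, w}. Thus FOLLOW(<G>) = {$, w}.
For <G> → ε: FIRST(ε) = {ε}, so it goes in M[<G>, t] for t ∈ {}; since ε ∈ FIRST, also for every t ∈ FOLLOW(<G>) = {$, w}.
For <G> → u w <E> w: FIRST(u w <E> w) = {u}, so it goes in M[<G>, t] for t ∈ {u}.

<G> → ε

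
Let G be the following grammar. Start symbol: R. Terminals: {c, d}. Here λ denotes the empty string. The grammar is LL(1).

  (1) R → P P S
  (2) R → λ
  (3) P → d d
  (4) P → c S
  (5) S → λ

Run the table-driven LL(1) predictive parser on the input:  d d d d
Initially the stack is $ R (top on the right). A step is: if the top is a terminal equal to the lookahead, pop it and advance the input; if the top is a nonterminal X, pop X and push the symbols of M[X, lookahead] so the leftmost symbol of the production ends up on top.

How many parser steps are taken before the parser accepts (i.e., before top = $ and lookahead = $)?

8

     Stack      Input      Action
  1  $ R        d d d d $  expand R → P P S
  2  $ S P P    d d d d $  expand P → d d
  3  $ S P d d  d d d d $  match d
  4  $ S P d    d d d $    match d
  5  $ S P      d d $      expand P → d d
  6  $ S d d    d d $      match d
  7  $ S d      d $        match d
  8  $ S        $          expand S → λ
Accept reached after 8 steps.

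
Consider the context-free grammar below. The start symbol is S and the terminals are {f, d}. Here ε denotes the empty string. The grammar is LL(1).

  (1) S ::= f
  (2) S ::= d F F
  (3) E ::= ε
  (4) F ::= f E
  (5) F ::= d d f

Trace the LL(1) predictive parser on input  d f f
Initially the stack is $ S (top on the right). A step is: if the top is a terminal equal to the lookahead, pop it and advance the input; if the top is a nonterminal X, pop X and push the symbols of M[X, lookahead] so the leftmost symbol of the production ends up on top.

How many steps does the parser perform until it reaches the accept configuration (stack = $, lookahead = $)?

     Stack    Input    Action
  1  $ S      d f f $  expand S ::= d F F
  2  $ F F d  d f f $  match d
  3  $ F F    f f $    expand F ::= f E
  4  $ F E f  f f $    match f
  5  $ F E    f $      expand E ::= ε
  6  $ F      f $      expand F ::= f E
  7  $ E f    f $      match f
  8  $ E      $        expand E ::= ε
Accept reached after 8 steps.

8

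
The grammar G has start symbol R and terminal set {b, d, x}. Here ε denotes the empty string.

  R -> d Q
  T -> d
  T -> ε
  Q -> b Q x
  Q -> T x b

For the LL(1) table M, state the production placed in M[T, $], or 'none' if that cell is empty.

none

FIRST(R): from R->d Q we get {d}. So FIRST(R) = {d}.
FIRST(T): from T->d we get {d}; from T->ε we get {ε}. So FIRST(T) = {ε, d}.
FIRST(Q): from Q->b Q x we get {b}; from Q->T x b we get {d, x}. So FIRST(Q) = {b, d, x}.
FOLLOW(R) includes $ since R is the start symbol.
FOLLOW(T): in Q->T x b, T is followed by x b with FIRST {x}. Thus FOLLOW(T) = {x}.
For T -> d: FIRST(d) = {d}, so it goes in M[T, t] for t ∈ {d}.
For T -> ε: FIRST(ε) = {ε}, so it goes in M[T, t] for t ∈ {}; since ε ∈ FIRST, also for every t ∈ FOLLOW(T) = {x}.
None of these place a production in M[T, $].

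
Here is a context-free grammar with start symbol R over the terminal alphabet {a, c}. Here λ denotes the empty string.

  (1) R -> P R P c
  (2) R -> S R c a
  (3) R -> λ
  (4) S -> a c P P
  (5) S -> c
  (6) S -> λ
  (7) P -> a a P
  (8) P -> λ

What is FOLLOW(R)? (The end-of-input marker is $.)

FIRST(S): from S->a c P P we get {a}; from S->c we get {c}; from S->λ we get {λ}. So FIRST(S) = {λ, a, c}.
FIRST(P): from P->a a P we get {a}; from P->λ we get {λ}. So FIRST(P) = {λ, a}.
FIRST(R): from R->P R P c we get {a, c}; from R->S R c a we get {a, c}; from R->λ we get {λ}. So FIRST(R) = {λ, a, c}.
FOLLOW(R) includes $ since R is the start symbol.
FOLLOW(R): in R->P R P c, R is followed by P c with FIRST {a, c}; in R->S R c a, R is followed by c a with FIRST {c}. Thus FOLLOW(R) = {$, a, c}.
FOLLOW(S): in R->S R c a, S is followed by R c a with FIRST {a, c}. Thus FOLLOW(S) = {a, c}.
FOLLOW(P): in R->P R P c (occurrence 1), P is followed by R P c with FIRST {a, c}; in R->P R P c (occurrence 2), P is followed by c with FIRST {c}; in S->a c P P (occurrence 1), P is followed by P with FIRST {λ, a}; in S->a c P P (occurrence 1), the suffix after P is nullable, so FOLLOW(P) ⊇ FOLLOW(S) = {a, c}; in S->a c P P (occurrence 2), the suffix after P is empty, so FOLLOW(P) ⊇ FOLLOW(S) = {a, c}; in P->a a P, the suffix after P is empty (adds nothing new). Thus FOLLOW(P) = {a, c}.

{$, a, c}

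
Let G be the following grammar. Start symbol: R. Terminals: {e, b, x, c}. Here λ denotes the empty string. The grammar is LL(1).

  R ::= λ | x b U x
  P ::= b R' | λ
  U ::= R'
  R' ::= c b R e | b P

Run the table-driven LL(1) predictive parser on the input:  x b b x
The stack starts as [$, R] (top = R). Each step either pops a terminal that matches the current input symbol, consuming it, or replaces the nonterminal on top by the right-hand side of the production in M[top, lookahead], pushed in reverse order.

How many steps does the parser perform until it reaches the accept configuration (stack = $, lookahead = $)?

8

     Stack      Input      Action
  1  $ R        x b b x $  expand R ::= x b U x
  2  $ x U b x  x b b x $  match x
  3  $ x U b    b b x $    match b
  4  $ x U      b x $      expand U ::= R'
  5  $ x R'     b x $      expand R' ::= b P
  6  $ x P b    b x $      match b
  7  $ x P      x $        expand P ::= λ
  8  $ x        x $        match x
Accept reached after 8 steps.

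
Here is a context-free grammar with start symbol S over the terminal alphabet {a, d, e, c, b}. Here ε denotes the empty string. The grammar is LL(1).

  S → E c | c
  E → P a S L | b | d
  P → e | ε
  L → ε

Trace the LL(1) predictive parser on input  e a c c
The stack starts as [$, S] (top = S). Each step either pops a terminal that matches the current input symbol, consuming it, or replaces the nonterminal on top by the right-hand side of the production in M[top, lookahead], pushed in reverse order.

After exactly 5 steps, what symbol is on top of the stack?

     Stack        Input      Action
  1  $ S          e a c c $  expand S → E c
  2  $ c E        e a c c $  expand E → P a S L
  3  $ c L S a P  e a c c $  expand P → e
  4  $ c L S a e  e a c c $  match e
  5  $ c L S a    a c c $    match a
Stack after step 5: $ c L S (top = S).

S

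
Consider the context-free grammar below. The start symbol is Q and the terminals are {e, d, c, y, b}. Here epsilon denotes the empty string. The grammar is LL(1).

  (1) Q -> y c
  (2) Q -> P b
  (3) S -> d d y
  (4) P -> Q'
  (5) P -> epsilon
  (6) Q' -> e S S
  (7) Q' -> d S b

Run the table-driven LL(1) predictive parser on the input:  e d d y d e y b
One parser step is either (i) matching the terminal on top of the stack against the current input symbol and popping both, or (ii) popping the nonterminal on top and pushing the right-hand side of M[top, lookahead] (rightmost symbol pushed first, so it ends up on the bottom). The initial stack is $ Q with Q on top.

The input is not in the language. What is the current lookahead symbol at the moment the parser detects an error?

step 1: stack=$ Q  input=e d d y d e y b $  — expand Q -> P b
step 2: stack=$ b P  input=e d d y d e y b $  — expand P -> Q'
step 3: stack=$ b Q'  input=e d d y d e y b $  — expand Q' -> e S S
step 4: stack=$ b S S e  input=e d d y d e y b $  — match e
step 5: stack=$ b S S  input=d d y d e y b $  — expand S -> d d y
step 6: stack=$ b S y d d  input=d d y d e y b $  — match d
step 7: stack=$ b S y d  input=d y d e y b $  — match d
step 8: stack=$ b S y  input=y d e y b $  — match y
step 9: stack=$ b S  input=d e y b $  — expand S -> d d y
step 10: stack=$ b y d d  input=d e y b $  — match d
step 11: stack=$ b y d  input=e y b $  — error: top is terminal d but lookahead is e

e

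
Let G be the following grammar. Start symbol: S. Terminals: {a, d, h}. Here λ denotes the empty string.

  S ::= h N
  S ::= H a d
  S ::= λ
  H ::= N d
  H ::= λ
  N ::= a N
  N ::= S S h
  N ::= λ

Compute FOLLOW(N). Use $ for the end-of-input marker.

FIRST(S) = {λ, a, d, h}  (via H a d)
FIRST(N) = {λ, a, d, h}  (via S S h)
FIRST(H) = {λ, a, d, h}  (via N d)
FOLLOW(S) includes $ since S is the start symbol.
FOLLOW(S): in N::=S S h (occurrence 1), S is followed by S h with FIRST {a, d, h}; in N::=S S h (occurrence 2), S is followed by h with FIRST {h}. Thus FOLLOW(S) = {$, a, d, h}.
FOLLOW(H): in S::=H a d, H is followed by a d with FIRST {a}. Thus FOLLOW(H) = {a}.
FOLLOW(N): in S::=h N, the suffix after N is empty, so FOLLOW(N) ⊇ FOLLOW(S) = {$, a, d, h}; in H::=N d, N is followed by d with FIRST {d}; in N::=a N, the suffix after N is empty (adds nothing new). Thus FOLLOW(N) = {$, a, d, h}.

{$, a, d, h}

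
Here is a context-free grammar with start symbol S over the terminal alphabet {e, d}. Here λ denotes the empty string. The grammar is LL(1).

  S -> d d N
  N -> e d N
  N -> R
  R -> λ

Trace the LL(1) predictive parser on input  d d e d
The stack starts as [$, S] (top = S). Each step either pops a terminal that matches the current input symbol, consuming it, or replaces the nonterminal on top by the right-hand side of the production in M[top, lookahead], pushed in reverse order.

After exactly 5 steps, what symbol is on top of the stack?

     Stack    Input      Action
  1  $ S      d d e d $  expand S -> d d N
  2  $ N d d  d d e d $  match d
  3  $ N d    d e d $    match d
  4  $ N      e d $      expand N -> e d N
  5  $ N d e  e d $      match e
Stack after step 5: $ N d (top = d).

d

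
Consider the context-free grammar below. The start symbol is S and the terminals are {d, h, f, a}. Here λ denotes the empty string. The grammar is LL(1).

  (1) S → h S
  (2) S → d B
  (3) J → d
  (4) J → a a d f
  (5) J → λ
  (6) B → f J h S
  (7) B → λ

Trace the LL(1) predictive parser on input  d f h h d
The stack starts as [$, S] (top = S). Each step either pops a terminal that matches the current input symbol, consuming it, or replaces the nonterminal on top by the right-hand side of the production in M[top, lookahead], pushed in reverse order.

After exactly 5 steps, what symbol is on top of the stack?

     Stack      Input        Action
  1  $ S        d f h h d $  expand S → d B
  2  $ B d      d f h h d $  match d
  3  $ B        f h h d $    expand B → f J h S
  4  $ S h J f  f h h d $    match f
  5  $ S h J    h h d $      expand J → λ
Stack after step 5: $ S h (top = h).

h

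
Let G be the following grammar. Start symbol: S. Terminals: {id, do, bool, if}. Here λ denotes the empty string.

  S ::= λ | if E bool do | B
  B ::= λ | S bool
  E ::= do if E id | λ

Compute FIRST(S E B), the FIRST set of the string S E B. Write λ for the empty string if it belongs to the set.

FIRST(E): from E::=do if E id we get {do}; from E::=λ we get {λ}. So FIRST(E) = {λ, do}.
FIRST(S): from S::=λ we get {λ}; from S::=if E bool do we get {if}; from S::=B we get {λ, bool, if}. So FIRST(S) = {λ, bool, if}.
FIRST(B): from B::=λ we get {λ}; from B::=S bool we get {bool, if}. So FIRST(B) = {λ, bool, if}.
FIRST(S E B): take FIRST of each symbol in turn, carrying on past any symbol whose FIRST contains λ; result {λ, bool, do, if}.

{λ, bool, do, if}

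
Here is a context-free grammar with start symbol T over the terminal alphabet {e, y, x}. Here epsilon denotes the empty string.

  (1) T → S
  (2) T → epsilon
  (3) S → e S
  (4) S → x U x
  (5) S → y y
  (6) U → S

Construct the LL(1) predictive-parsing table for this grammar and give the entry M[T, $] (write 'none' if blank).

FIRST(S) = {e, x, y}
FIRST(T) = {epsilon, e, x, y}  (via S)
FIRST(U) = {e, x, y}  (via S)
FOLLOW(T) includes $ since T is the start symbol.
FOLLOW(T): T appears on no right-hand side. Thus FOLLOW(T) = {$}.
For T → S: FIRST(S) = {e, x, y}, so it goes in M[T, t] for t ∈ {e, x, y}.
For T → epsilon: FIRST(epsilon) = {epsilon}, so it goes in M[T, t] for t ∈ {}; since epsilon ∈ FIRST, also for every t ∈ FOLLOW(T) = {$}.

T → epsilon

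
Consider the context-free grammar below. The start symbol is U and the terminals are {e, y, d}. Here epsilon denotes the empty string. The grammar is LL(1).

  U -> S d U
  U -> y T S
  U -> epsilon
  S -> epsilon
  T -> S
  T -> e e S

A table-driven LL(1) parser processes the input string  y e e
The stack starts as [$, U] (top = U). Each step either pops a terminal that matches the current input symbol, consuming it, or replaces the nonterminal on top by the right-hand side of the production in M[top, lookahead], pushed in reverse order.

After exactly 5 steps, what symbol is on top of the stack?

step 1: stack=$ U  input=y e e $  — expand U -> y T S
step 2: stack=$ S T y  input=y e e $  — match y
step 3: stack=$ S T  input=e e $  — expand T -> e e S
step 4: stack=$ S S e e  input=e e $  — match e
step 5: stack=$ S S e  input=e $  — match e
Stack after step 5: $ S S (top = S).

S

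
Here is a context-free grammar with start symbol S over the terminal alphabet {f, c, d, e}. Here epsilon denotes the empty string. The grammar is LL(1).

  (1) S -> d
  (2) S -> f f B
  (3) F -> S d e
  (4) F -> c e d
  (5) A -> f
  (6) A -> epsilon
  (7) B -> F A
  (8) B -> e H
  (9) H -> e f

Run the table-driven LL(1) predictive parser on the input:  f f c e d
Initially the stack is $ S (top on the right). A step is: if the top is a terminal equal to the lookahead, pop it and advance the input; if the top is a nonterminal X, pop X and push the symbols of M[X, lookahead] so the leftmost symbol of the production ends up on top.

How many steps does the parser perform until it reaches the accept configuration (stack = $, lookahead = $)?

9

     Stack      Input        Action
  1  $ S        f f c e d $  expand S -> f f B
  2  $ B f f    f f c e d $  match f
  3  $ B f      f c e d $    match f
  4  $ B        c e d $      expand B -> F A
  5  $ A F      c e d $      expand F -> c e d
  6  $ A d e c  c e d $      match c
  7  $ A d e    e d $        match e
  8  $ A d      d $          match d
  9  $ A        $            expand A -> epsilon
Accept reached after 9 steps.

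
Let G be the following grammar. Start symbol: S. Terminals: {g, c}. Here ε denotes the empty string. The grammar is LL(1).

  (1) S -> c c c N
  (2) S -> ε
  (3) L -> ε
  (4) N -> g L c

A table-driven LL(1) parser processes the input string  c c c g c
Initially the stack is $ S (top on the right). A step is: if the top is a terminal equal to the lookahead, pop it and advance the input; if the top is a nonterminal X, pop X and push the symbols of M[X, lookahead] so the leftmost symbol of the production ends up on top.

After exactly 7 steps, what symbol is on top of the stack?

c

     Stack      Input        Action
  1  $ S        c c c g c $  expand S -> c c c N
  2  $ N c c c  c c c g c $  match c
  3  $ N c c    c c g c $    match c
  4  $ N c      c g c $      match c
  5  $ N        g c $        expand N -> g L c
  6  $ c L g    g c $        match g
  7  $ c L      c $          expand L -> ε
Stack after step 7: $ c (top = c).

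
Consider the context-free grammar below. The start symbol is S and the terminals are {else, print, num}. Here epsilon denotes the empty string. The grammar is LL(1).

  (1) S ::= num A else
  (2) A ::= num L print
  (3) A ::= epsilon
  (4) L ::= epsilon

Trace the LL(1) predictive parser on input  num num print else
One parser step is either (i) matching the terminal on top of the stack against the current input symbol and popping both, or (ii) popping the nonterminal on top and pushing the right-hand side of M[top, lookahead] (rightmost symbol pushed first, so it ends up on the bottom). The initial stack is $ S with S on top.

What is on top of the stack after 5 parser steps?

     Stack               Input                 Action
  1  $ S                 num num print else $  expand S ::= num A else
  2  $ else A num        num num print else $  match num
  3  $ else A            num print else $      expand A ::= num L print
  4  $ else print L num  num print else $      match num
  5  $ else print L      print else $          expand L ::= epsilon
Stack after step 5: $ else print (top = print).

print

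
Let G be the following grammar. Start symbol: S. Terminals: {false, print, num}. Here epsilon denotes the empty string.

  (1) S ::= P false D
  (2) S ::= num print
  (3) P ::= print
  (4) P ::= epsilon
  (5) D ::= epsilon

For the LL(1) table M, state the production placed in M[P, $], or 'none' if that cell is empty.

FIRST(P) = {epsilon, print}
FIRST(D) = {epsilon}
FIRST(S) = {false, num, print}  (via P false D)
FOLLOW(S) includes $ since S is the start symbol.
FOLLOW(P): in S::=P false D, P is followed by false D with FIRST {false}. Thus FOLLOW(P) = {false}.
For P ::= print: FIRST(print) = {print}, so it goes in M[P, t] for t ∈ {print}.
For P ::= epsilon: FIRST(epsilon) = {epsilon}, so it goes in M[P, t] for t ∈ {}; since epsilon ∈ FIRST, also for every t ∈ FOLLOW(P) = {false}.
None of these place a production in M[P, $].

none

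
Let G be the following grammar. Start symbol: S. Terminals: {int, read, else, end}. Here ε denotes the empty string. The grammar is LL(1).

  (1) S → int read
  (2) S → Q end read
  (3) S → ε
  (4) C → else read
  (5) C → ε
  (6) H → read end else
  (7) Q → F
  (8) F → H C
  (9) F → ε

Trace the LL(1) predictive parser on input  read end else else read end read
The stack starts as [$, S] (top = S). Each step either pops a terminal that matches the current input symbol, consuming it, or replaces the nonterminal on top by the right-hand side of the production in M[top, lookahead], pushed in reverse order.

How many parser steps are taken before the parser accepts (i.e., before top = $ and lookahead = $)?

12

step 1: stack=$ S  input=read end else else read end read $  — expand S → Q end read
step 2: stack=$ read end Q  input=read end else else read end read $  — expand Q → F
step 3: stack=$ read end F  input=read end else else read end read $  — expand F → H C
step 4: stack=$ read end C H  input=read end else else read end read $  — expand H → read end else
step 5: stack=$ read end C else end read  input=read end else else read end read $  — match read
step 6: stack=$ read end C else end  input=end else else read end read $  — match end
step 7: stack=$ read end C else  input=else else read end read $  — match else
step 8: stack=$ read end C  input=else read end read $  — expand C → else read
step 9: stack=$ read end read else  input=else read end read $  — match else
step 10: stack=$ read end read  input=read end read $  — match read
step 11: stack=$ read end  input=end read $  — match end
step 12: stack=$ read  input=read $  — match read
Accept reached after 12 steps.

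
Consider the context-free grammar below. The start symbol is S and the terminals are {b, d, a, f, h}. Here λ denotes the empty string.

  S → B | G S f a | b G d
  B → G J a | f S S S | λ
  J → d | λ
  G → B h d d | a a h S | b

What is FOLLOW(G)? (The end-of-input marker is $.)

FIRST(J): from J→d we get {d}; from J→λ we get {λ}. So FIRST(J) = {λ, d}.
FIRST(S): from S→B we get {λ, a, b, f, h}; from S→G S f a we get {a, b, f, h}; from S→b G d we get {b}. So FIRST(S) = {λ, a, b, f, h}.
FIRST(B): from B→G J a we get {a, b, f, h}; from B→f S S S we get {f}; from B→λ we get {λ}. So FIRST(B) = {λ, a, b, f, h}.
FIRST(G): from G→B h d d we get {a, b, f, h}; from G→a a h S we get {a}; from G→b we get {b}. So FIRST(G) = {a, b, f, h}.
FOLLOW(S) includes $ since S is the start symbol.
FOLLOW(J): in B→G J a, J is followed by a with FIRST {a}. Thus FOLLOW(J) = {a}.
FOLLOW(G): in S→G S f a, G is followed by S f a with FIRST {a, b, f, h}; in S→b G d, G is followed by d with FIRST {d}; in B→G J a, G is followed by J a with FIRST {a, d}. Thus FOLLOW(G) = {a, b, d, f, h}.
FOLLOW(S): in S→G S f a, S is followed by f a with FIRST {f}; in B→f S S S (occurrence 1), S is followed by S S with FIRST {λ, a, b, f, h}; in B→f S S S (occurrence 1), the suffix after S is nullable, so FOLLOW(S) ⊇ FOLLOW(B) = {$, a, b, d, f, h}; in B→f S S S (occurrence 2), S is followed by S with FIRST {λ, a, b, f, h}; in B→f S S S (occurrence 2), the suffix after S is nullable, so FOLLOW(S) ⊇ FOLLOW(B) = {$, a, b, d, f, h}; in B→f S S S (occurrence 3), the suffix after S is empty, so FOLLOW(S) ⊇ FOLLOW(B) = {$, a, b, d, f, h}; in G→a a h S, the suffix after S is empty, so FOLLOW(S) ⊇ FOLLOW(G) = {a, b, d, f, h}. Thus FOLLOW(S) = {$, a, b, d, f, h}.
FOLLOW(B): in S→B, the suffix after B is empty, so FOLLOW(B) ⊇ FOLLOW(S) = {$, a, b, d, f, h}; in G→B h d d, B is followed by h d d with FIRST {h}. Thus FOLLOW(B) = {$, a, b, d, f, h}.

{a, b, d, f, h}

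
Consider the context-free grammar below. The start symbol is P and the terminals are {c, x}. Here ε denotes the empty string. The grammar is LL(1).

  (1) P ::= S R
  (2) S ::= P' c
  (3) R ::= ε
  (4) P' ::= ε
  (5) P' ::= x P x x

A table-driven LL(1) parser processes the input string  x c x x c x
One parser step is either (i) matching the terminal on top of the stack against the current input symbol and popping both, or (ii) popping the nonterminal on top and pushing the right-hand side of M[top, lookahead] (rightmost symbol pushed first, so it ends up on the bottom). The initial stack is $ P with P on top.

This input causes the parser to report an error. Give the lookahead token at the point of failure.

step 1: stack=$ P  input=x c x x c x $  — expand P ::= S R
step 2: stack=$ R S  input=x c x x c x $  — expand S ::= P' c
step 3: stack=$ R c P'  input=x c x x c x $  — expand P' ::= x P x x
step 4: stack=$ R c x x P x  input=x c x x c x $  — match x
step 5: stack=$ R c x x P  input=c x x c x $  — expand P ::= S R
step 6: stack=$ R c x x R S  input=c x x c x $  — expand S ::= P' c
step 7: stack=$ R c x x R c P'  input=c x x c x $  — expand P' ::= ε
step 8: stack=$ R c x x R c  input=c x x c x $  — match c
step 9: stack=$ R c x x R  input=x x c x $  — expand R ::= ε
step 10: stack=$ R c x x  input=x x c x $  — match x
step 11: stack=$ R c x  input=x c x $  — match x
step 12: stack=$ R c  input=c x $  — match c
step 13: stack=$ R  input=x $  — expand R ::= ε
step 14: stack=$  input=x $  — error: stack empty but input remains

x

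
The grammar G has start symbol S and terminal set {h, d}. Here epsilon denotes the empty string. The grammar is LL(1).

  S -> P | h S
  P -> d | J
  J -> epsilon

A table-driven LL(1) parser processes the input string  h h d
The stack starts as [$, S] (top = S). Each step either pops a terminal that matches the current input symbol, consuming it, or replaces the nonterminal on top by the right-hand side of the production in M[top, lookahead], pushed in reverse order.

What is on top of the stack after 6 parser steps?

d

     Stack  Input    Action
  1  $ S    h h d $  expand S -> h S
  2  $ S h  h h d $  match h
  3  $ S    h d $    expand S -> h S
  4  $ S h  h d $    match h
  5  $ S    d $      expand S -> P
  6  $ P    d $      expand P -> d
Stack after step 6: $ d (top = d).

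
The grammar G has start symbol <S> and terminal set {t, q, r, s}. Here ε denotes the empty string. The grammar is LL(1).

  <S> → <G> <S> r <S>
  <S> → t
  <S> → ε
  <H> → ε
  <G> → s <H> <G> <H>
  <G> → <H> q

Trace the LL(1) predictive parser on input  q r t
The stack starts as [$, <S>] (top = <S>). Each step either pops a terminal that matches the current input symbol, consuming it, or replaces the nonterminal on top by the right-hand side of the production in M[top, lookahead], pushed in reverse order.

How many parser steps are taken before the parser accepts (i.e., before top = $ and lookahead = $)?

8

step 1: stack=$ <S>  input=q r t $  — expand <S> → <G> <S> r <S>
step 2: stack=$ <S> r <S> <G>  input=q r t $  — expand <G> → <H> q
step 3: stack=$ <S> r <S> q <H>  input=q r t $  — expand <H> → ε
step 4: stack=$ <S> r <S> q  input=q r t $  — match q
step 5: stack=$ <S> r <S>  input=r t $  — expand <S> → ε
step 6: stack=$ <S> r  input=r t $  — match r
step 7: stack=$ <S>  input=t $  — expand <S> → t
step 8: stack=$ t  input=t $  — match t
Accept reached after 8 steps.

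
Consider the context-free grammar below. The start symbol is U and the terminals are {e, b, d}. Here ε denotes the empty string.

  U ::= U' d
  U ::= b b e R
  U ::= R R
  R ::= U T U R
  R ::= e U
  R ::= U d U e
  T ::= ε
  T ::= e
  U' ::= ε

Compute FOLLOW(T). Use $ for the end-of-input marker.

FIRST(T) = {ε, e}
FIRST(U') = {ε}
FIRST(U) = {b, d, e}  (via U' d, R R)
FIRST(R) = {b, d, e}  (via U T U R, U d U e)
FOLLOW(U) includes $ since U is the start symbol.
FOLLOW(T): in R::=U T U R, T is followed by U R with FIRST {b, d, e}. Thus FOLLOW(T) = {b, d, e}.
FOLLOW(U'): in U::=U' d, U' is followed by d with FIRST {d}. Thus FOLLOW(U') = {d}.
FOLLOW(U): in R::=U T U R (occurrence 1), U is followed by T U R with FIRST {b, d, e}; in R::=U T U R (occurrence 2), U is followed by R with FIRST {b, d, e}; in R::=e U, the suffix after U is empty, so FOLLOW(U) ⊇ FOLLOW(R) = {$, b, d, e}; in R::=U d U e (occurrence 1), U is followed by d U e with FIRST {d}; in R::=U d U e (occurrence 2), U is followed by e with FIRST {e}. Thus FOLLOW(U) = {$, b, d, e}.
FOLLOW(R): in U::=b b e R, the suffix after R is empty, so FOLLOW(R) ⊇ FOLLOW(U) = {$, b, d, e}; in U::=R R (occurrence 1), R is followed by R with FIRST {b, d, e}; in U::=R R (occurrence 2), the suffix after R is empty, so FOLLOW(R) ⊇ FOLLOW(U) = {$, b, d, e}; in R::=U T U R, the suffix after R is empty (adds nothing new). Thus FOLLOW(R) = {$, b, d, e}.

{b, d, e}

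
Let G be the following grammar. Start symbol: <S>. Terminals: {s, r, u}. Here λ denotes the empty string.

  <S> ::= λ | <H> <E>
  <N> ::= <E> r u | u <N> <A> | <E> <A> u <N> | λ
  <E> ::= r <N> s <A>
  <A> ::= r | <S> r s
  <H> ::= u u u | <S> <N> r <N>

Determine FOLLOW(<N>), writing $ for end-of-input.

FIRST(<E>) = {r}
FIRST(<N>) = {λ, r, u}  (via <E> r u, <E> <A> u <N>)
FIRST(<S>) = {λ, r, u}  (via <H> <E>)
FIRST(<A>) = {r, u}  (via <S> r s)
FIRST(<H>) = {r, u}  (via <S> <N> r <N>)
FOLLOW(<S>) includes $ since <S> is the start symbol.
FOLLOW(<S>): in <A>::=<S> r s, <S> is followed by r s with FIRST {r}; in <H>::=<S> <N> r <N>, <S> is followed by <N> r <N> with FIRST {r, u}. Thus FOLLOW(<S>) = {$, r, u}.
FOLLOW(<E>): in <S>::=<H> <E>, the suffix after <E> is empty, so FOLLOW(<E>) ⊇ FOLLOW(<S>) = {$, r, u}; in <N>::=<E> r u, <E> is followed by r u with FIRST {r}; in <N>::=<E> <A> u <N>, <E> is followed by <A> u <N> with FIRST {r, u}. Thus FOLLOW(<E>) = {$, r, u}.
FOLLOW(<H>): in <S>::=<H> <E>, <H> is followed by <E> with FIRST {r}. Thus FOLLOW(<H>) = {r}.
FOLLOW(<N>): in <N>::=u <N> <A>, <N> is followed by <A> with FIRST {r, u}; in <N>::=<E> <A> u <N>, the suffix after <N> is empty (adds nothing new); in <E>::=r <N> s <A>, <N> is followed by s <A> with FIRST {s}; in <H>::=<S> <N> r <N> (occurrence 1), <N> is followed by r <N> with FIRST {r}; in <H>::=<S> <N> r <N> (occurrence 2), the suffix after <N> is empty, so FOLLOW(<N>) ⊇ FOLLOW(<H>) = {r}. Thus FOLLOW(<N>) = {r, s, u}.
FOLLOW(<A>): in <N>::=u <N> <A>, the suffix after <A> is empty, so FOLLOW(<A>) ⊇ FOLLOW(<N>) = {r, s, u}; in <N>::=<E> <A> u <N>, <A> is followed by u <N> with FIRST {u}; in <E>::=r <N> s <A>, the suffix after <A> is empty, so FOLLOW(<A>) ⊇ FOLLOW(<E>) = {$, r, u}. Thus FOLLOW(<A>) = {$, r, s, u}.

{r, s, u}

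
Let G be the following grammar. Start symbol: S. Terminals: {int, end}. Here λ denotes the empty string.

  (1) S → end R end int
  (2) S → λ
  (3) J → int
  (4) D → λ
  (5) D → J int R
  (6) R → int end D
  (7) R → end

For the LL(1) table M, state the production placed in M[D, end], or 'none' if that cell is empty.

D → λ

FIRST(S) = {λ, end}
FIRST(J) = {int}
FIRST(R) = {end, int}
FIRST(D) = {λ, int}  (via J int R)
FOLLOW(S) includes $ since S is the start symbol.
FOLLOW(D): in R→int end D, the suffix after D is empty, so FOLLOW(D) ⊇ FOLLOW(R) = {end}. Thus FOLLOW(D) = {end}.
FOLLOW(R): in S→end R end int, R is followed by end int with FIRST {end}; in D→J int R, the suffix after R is empty, so FOLLOW(R) ⊇ FOLLOW(D) = {end}. Thus FOLLOW(R) = {end}.
For D → λ: FIRST(λ) = {λ}, so it goes in M[D, t] for t ∈ {}; since λ ∈ FIRST, also for every t ∈ FOLLOW(D) = {end}.
For D → J int R: FIRST(J int R) = {int}, so it goes in M[D, t] for t ∈ {int}.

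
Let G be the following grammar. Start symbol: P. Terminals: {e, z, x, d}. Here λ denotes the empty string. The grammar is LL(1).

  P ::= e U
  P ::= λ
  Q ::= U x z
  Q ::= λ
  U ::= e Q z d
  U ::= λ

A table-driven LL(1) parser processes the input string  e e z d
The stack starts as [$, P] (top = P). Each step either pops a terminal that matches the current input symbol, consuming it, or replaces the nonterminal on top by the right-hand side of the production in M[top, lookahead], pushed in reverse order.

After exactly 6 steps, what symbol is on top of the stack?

d

step 1: stack=$ P  input=e e z d $  — expand P ::= e U
step 2: stack=$ U e  input=e e z d $  — match e
step 3: stack=$ U  input=e z d $  — expand U ::= e Q z d
step 4: stack=$ d z Q e  input=e z d $  — match e
step 5: stack=$ d z Q  input=z d $  — expand Q ::= λ
step 6: stack=$ d z  input=z d $  — match z
Stack after step 6: $ d (top = d).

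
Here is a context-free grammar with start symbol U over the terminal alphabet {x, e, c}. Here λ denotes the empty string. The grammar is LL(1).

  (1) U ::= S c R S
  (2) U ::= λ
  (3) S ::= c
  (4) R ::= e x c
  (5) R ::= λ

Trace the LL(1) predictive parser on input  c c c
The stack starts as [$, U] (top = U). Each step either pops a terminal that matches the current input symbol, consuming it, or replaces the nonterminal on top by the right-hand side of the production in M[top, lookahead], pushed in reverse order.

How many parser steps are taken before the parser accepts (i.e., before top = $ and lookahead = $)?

7

step 1: stack=$ U  input=c c c $  — expand U ::= S c R S
step 2: stack=$ S R c S  input=c c c $  — expand S ::= c
step 3: stack=$ S R c c  input=c c c $  — match c
step 4: stack=$ S R c  input=c c $  — match c
step 5: stack=$ S R  input=c $  — expand R ::= λ
step 6: stack=$ S  input=c $  — expand S ::= c
step 7: stack=$ c  input=c $  — match c
Accept reached after 7 steps.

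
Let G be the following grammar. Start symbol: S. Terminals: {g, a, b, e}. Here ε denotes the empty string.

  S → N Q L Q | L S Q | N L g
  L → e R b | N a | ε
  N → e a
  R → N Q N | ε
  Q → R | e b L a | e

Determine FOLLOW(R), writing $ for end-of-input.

FIRST(N): from N→e a we get {e}. So FIRST(N) = {e}.
FIRST(L): from L→e R b we get {e}; from L→N a we get {e}; from L→ε we get {ε}. So FIRST(L) = {ε, e}.
FIRST(R): from R→N Q N we get {e}; from R→ε we get {ε}. So FIRST(R) = {ε, e}.
FIRST(S): from S→N Q L Q we get {e}; from S→L S Q we get {e}; from S→N L g we get {e}. So FIRST(S) = {e}.
FIRST(Q): from Q→R we get {ε, e}; from Q→e b L a we get {e}; from Q→e we get {e}. So FIRST(Q) = {ε, e}.
FOLLOW(S) includes $ since S is the start symbol.
FOLLOW(S): in S→L S Q, S is followed by Q with FIRST {ε, e}; in S→L S Q, the suffix after S is nullable (adds nothing new). Thus FOLLOW(S) = {$, e}.
FOLLOW(L): in S→N Q L Q, L is followed by Q with FIRST {ε, e}; in S→N Q L Q, the suffix after L is nullable, so FOLLOW(L) ⊇ FOLLOW(S) = {$, e}; in S→L S Q, L is followed by S Q with FIRST {e}; in S→N L g, L is followed by g with FIRST {g}; in Q→e b L a, L is followed by a with FIRST {a}. Thus FOLLOW(L) = {$, a, e, g}.
FOLLOW(Q): in S→N Q L Q (occurrence 1), Q is followed by L Q with FIRST {ε, e}; in S→N Q L Q (occurrence 1), the suffix after Q is nullable, so FOLLOW(Q) ⊇ FOLLOW(S) = {$, e}; in S→N Q L Q (occurrence 2), the suffix after Q is empty, so FOLLOW(Q) ⊇ FOLLOW(S) = {$, e}; in S→L S Q, the suffix after Q is empty, so FOLLOW(Q) ⊇ FOLLOW(S) = {$, e}; in R→N Q N, Q is followed by N with FIRST {e}. Thus FOLLOW(Q) = {$, e}.
FOLLOW(R): in L→e R b, R is followed by b with FIRST {b}; in Q→R, the suffix after R is empty, so FOLLOW(R) ⊇ FOLLOW(Q) = {$, e}. Thus FOLLOW(R) = {$, b, e}.
FOLLOW(N): in S→N Q L Q, N is followed by Q L Q with FIRST {ε, e}; in S→N Q L Q, the suffix after N is nullable, so FOLLOW(N) ⊇ FOLLOW(S) = {$, e}; in S→N L g, N is followed by L g with FIRST {e, g}; in L→N a, N is followed by a with FIRST {a}; in R→N Q N (occurrence 1), N is followed by Q N with FIRST {e}; in R→N Q N (occurrence 2), the suffix after N is empty, so FOLLOW(N) ⊇ FOLLOW(R) = {$, b, e}. Thus FOLLOW(N) = {$, a, b, e, g}.

{$, b, e}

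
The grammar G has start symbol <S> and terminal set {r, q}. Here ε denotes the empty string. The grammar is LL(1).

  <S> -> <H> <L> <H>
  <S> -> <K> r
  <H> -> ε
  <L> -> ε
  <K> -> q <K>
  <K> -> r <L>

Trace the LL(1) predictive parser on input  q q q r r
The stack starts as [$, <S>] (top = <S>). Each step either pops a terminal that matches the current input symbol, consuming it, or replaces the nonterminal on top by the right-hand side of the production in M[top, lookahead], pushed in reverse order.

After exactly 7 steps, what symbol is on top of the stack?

step 1: stack=$ <S>  input=q q q r r $  — expand <S> -> <K> r
step 2: stack=$ r <K>  input=q q q r r $  — expand <K> -> q <K>
step 3: stack=$ r <K> q  input=q q q r r $  — match q
step 4: stack=$ r <K>  input=q q r r $  — expand <K> -> q <K>
step 5: stack=$ r <K> q  input=q q r r $  — match q
step 6: stack=$ r <K>  input=q r r $  — expand <K> -> q <K>
step 7: stack=$ r <K> q  input=q r r $  — match q
Stack after step 7: $ r <K> (top = <K>).

<K>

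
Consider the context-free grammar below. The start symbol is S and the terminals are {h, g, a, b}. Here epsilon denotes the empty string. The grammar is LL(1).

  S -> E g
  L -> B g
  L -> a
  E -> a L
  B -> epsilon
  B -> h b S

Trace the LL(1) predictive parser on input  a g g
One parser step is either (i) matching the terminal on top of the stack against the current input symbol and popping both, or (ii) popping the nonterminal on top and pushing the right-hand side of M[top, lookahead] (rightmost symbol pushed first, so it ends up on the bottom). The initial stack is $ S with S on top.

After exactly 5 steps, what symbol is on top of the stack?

g

step 1: stack=$ S  input=a g g $  — expand S -> E g
step 2: stack=$ g E  input=a g g $  — expand E -> a L
step 3: stack=$ g L a  input=a g g $  — match a
step 4: stack=$ g L  input=g g $  — expand L -> B g
step 5: stack=$ g g B  input=g g $  — expand B -> epsilon
Stack after step 5: $ g g (top = g).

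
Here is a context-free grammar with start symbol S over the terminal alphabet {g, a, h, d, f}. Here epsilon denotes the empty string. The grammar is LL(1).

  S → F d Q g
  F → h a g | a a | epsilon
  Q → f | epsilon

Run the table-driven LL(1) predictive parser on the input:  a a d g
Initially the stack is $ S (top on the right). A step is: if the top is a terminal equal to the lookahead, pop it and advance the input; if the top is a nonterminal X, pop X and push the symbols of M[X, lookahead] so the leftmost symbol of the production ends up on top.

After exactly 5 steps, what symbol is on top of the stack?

step 1: stack=$ S  input=a a d g $  — expand S → F d Q g
step 2: stack=$ g Q d F  input=a a d g $  — expand F → a a
step 3: stack=$ g Q d a a  input=a a d g $  — match a
step 4: stack=$ g Q d a  input=a d g $  — match a
step 5: stack=$ g Q d  input=d g $  — match d
Stack after step 5: $ g Q (top = Q).

Q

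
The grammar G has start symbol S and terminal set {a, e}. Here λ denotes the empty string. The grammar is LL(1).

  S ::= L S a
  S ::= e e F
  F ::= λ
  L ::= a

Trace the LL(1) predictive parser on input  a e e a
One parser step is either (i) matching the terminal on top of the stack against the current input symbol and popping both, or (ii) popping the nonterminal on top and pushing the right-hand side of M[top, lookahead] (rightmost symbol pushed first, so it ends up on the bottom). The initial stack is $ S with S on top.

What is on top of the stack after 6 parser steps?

F

     Stack      Input      Action
  1  $ S        a e e a $  expand S ::= L S a
  2  $ a S L    a e e a $  expand L ::= a
  3  $ a S a    a e e a $  match a
  4  $ a S      e e a $    expand S ::= e e F
  5  $ a F e e  e e a $    match e
  6  $ a F e    e a $      match e
Stack after step 6: $ a F (top = F).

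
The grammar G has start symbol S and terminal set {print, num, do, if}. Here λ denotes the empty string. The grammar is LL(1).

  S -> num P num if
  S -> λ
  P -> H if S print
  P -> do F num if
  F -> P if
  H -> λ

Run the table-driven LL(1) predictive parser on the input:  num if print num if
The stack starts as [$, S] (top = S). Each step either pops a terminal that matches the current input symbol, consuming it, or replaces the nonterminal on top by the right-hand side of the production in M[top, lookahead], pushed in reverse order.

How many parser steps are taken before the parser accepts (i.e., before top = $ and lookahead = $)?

9

step 1: stack=$ S  input=num if print num if $  — expand S -> num P num if
step 2: stack=$ if num P num  input=num if print num if $  — match num
step 3: stack=$ if num P  input=if print num if $  — expand P -> H if S print
step 4: stack=$ if num print S if H  input=if print num if $  — expand H -> λ
step 5: stack=$ if num print S if  input=if print num if $  — match if
step 6: stack=$ if num print S  input=print num if $  — expand S -> λ
step 7: stack=$ if num print  input=print num if $  — match print
step 8: stack=$ if num  input=num if $  — match num
step 9: stack=$ if  input=if $  — match if
Accept reached after 9 steps.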